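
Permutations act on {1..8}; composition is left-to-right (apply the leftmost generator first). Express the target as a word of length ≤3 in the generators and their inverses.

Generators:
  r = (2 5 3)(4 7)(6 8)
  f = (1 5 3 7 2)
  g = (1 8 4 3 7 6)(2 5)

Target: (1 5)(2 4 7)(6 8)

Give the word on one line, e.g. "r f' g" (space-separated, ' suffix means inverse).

f' r

  after f': (1 2 7 3 5)
  after r: (1 5)(2 4 7)(6 8)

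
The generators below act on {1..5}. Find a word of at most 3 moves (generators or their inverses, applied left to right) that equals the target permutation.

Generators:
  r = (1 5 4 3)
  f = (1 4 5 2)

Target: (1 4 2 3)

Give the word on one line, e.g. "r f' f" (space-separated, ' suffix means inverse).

r' f r'

  after r': (1 3 4 5)
  after f: (1 3 5 4 2)
  after r': (1 4 2 3)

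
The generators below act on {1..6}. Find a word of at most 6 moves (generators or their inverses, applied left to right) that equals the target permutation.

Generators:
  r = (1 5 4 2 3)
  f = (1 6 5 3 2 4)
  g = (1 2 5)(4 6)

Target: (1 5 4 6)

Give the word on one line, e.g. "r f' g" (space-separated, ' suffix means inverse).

  after r: (1 5 4 2 3)
  after r: (1 4 3 5 2)
  after r: (1 2 5 3 4)
  after r: (1 3 2 4 5)
  after f': (1 5 4 6)

r r r r f'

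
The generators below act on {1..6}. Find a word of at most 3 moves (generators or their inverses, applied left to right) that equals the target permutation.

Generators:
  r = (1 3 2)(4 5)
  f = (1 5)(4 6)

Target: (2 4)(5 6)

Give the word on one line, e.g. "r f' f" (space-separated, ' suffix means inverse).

r f' r'

  after r: (1 3 2)(4 5)
  after f': (1 3 2 5 6 4)
  after r': (2 4)(5 6)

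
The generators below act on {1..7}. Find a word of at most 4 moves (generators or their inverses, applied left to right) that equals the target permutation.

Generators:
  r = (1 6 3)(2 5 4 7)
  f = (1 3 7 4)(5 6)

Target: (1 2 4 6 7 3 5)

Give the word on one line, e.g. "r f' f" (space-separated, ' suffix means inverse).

  after r: (1 6 3)(2 5 4 7)
  after f: (1 5)(2 6 7)
  after r': (1 2)(3 6 4 5)
  after f': (1 2 4 6 7 3 5)

r f r' f'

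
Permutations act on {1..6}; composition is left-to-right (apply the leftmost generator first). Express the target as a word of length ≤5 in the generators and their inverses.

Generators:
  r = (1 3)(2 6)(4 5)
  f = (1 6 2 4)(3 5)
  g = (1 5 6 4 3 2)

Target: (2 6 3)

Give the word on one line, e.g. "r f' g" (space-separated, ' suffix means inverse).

r f' r' g r

  after r: (1 3)(2 6)(4 5)
  after f': (1 5 2)(3 4)
  after r': (1 4)(2 3 5 6)
  after g: (1 3 6)(4 5)
  after r: (2 6 3)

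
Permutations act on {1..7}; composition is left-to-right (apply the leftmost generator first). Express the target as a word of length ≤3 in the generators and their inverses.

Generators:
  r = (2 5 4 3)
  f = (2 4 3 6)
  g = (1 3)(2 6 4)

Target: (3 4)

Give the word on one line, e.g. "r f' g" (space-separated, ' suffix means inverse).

  after f: (2 4 3 6)
  after g': (1 3 2 6 4)
  after g': (3 4)

f g' g'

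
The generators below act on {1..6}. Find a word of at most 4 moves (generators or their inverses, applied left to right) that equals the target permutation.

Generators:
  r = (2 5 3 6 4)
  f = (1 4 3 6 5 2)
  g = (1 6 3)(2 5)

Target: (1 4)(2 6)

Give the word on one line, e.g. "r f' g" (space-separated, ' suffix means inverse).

  after g': (1 3 6)(2 5)
  after f': (1 4)(2 6)

g' f'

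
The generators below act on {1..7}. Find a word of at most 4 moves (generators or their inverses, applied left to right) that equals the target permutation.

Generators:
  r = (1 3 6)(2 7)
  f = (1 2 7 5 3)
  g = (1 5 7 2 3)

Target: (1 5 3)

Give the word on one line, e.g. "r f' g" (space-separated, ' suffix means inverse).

g' f'

  after g': (1 3 2 7 5)
  after f': (1 5 3)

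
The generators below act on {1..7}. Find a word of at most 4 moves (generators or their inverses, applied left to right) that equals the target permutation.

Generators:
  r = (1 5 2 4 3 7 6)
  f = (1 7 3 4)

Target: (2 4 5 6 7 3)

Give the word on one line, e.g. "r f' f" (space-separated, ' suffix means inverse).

  after r': (1 6 7 3 4 2 5)
  after r': (1 7 4 5 6 3 2)
  after f': (2 4 5 6 7 3)

r' r' f'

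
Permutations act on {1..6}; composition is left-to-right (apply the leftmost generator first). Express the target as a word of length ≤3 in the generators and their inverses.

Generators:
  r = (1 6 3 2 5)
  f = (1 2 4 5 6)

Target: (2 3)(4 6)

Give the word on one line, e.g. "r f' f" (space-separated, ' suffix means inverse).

  after f': (1 6 5 4 2)
  after f': (1 5 2 6 4)
  after r: (2 3)(4 6)

f' f' r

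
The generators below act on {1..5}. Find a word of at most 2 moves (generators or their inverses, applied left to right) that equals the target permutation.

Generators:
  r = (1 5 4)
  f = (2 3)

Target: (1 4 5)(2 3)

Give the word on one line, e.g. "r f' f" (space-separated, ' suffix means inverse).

f' r'

  after f': (2 3)
  after r': (1 4 5)(2 3)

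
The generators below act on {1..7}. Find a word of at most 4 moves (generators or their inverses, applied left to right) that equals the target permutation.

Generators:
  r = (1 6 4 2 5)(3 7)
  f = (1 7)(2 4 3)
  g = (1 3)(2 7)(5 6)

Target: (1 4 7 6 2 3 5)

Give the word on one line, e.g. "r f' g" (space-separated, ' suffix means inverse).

  after f': (1 7)(2 3 4)
  after r': (1 3 6)(2 7 5)
  after f': (1 4 2)(3 6 7 5)
  after g': (1 4 7 6 2 3 5)

f' r' f' g'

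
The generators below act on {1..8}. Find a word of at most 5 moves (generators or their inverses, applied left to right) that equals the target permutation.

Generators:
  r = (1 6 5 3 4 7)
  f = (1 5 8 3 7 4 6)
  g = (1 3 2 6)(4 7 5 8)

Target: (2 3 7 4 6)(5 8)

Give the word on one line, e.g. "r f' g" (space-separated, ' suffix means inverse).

g' f' f' r

  after g': (1 6 2 3)(4 8 5 7)
  after f': (1 4 5 3 6 2 8)
  after f': (1 7 3 4)(2 5 8 6)
  after r: (2 3 7 4 6)(5 8)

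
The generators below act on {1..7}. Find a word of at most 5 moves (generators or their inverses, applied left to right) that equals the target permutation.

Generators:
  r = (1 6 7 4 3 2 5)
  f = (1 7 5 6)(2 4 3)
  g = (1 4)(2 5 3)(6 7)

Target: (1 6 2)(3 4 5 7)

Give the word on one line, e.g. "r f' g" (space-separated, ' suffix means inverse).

  after g': (1 4)(2 3 5)(6 7)
  after r: (1 3)(4 6)
  after f': (1 4 5 7)(2 3 6)
  after g': (2 5 6 3 7 4)
  after r: (1 6 2)(3 4 5 7)

g' r f' g' r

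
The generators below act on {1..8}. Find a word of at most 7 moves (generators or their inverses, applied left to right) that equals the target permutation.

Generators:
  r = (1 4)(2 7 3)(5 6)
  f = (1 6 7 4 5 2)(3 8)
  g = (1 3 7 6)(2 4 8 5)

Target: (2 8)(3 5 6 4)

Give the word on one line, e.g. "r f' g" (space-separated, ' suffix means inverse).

  after f': (1 2 5 4 7 6)(3 8)
  after r': (1 3 8 7 5)(2 6 4)
  after g': (2 7 8 3 4 5 6)
  after g': (1 6 5 7 4 8)(2 3)
  after f': (2 8)(3 5 6 4)

f' r' g' g' f'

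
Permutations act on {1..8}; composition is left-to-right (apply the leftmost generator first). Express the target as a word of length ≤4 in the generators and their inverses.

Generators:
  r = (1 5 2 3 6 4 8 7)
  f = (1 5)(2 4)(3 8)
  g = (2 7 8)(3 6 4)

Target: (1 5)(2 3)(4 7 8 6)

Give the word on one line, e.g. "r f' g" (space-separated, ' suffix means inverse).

f g

  after f: (1 5)(2 4)(3 8)
  after g: (1 5)(2 3)(4 7 8 6)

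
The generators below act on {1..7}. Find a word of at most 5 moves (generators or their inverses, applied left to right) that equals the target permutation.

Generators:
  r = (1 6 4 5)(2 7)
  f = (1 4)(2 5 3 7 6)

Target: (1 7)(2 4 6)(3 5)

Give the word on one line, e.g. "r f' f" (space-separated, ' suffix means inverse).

r' f r' f

  after r': (1 5 4 6)(2 7)
  after f: (1 3 7 5)(2 6 4)
  after r': (1 3 2)(4 7)
  after f: (1 7)(2 4 6)(3 5)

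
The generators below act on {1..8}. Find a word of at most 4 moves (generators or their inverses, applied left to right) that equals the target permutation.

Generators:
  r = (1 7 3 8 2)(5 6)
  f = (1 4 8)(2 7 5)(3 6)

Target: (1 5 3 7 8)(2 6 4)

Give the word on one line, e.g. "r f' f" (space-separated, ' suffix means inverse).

  after f': (1 8 4)(2 5 7)(3 6)
  after r: (1 2 6 8 4 7)(3 5)
  after f: (1 7 4 5 6)(2 3)
  after f: (1 5 3 7 8)(2 6 4)

f' r f f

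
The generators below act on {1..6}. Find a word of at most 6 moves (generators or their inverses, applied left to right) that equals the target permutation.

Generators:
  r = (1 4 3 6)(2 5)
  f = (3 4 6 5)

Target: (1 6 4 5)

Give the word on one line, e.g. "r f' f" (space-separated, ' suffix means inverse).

f r r f f

  after f: (3 4 6 5)
  after r: (1 4)(2 5 6)
  after r: (1 3 6 5)
  after f: (1 4 6 3 5)
  after f: (1 6 4 5)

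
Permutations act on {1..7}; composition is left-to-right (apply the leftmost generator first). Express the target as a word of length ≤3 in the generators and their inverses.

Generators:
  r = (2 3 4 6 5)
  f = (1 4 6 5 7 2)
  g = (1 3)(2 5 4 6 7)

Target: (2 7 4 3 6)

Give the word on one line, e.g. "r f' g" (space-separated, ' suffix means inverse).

r' g' g'

  after r': (2 5 6 4 3)
  after g': (1 3 7 6 5 4)
  after g': (2 7 4 3 6)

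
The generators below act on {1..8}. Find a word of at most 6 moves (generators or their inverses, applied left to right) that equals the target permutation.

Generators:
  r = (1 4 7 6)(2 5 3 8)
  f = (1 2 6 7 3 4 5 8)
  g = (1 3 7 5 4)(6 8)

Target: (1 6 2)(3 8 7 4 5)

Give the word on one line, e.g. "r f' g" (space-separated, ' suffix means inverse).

  after f: (1 2 6 7 3 4 5 8)
  after g': (1 2 8 4 7)(3 5 6)
  after r: (1 5)(4 6 8 7)
  after g': (1 7 5 4 8 3)
  after f': (1 6 2)(3 8 7 4 5)

f g' r g' f'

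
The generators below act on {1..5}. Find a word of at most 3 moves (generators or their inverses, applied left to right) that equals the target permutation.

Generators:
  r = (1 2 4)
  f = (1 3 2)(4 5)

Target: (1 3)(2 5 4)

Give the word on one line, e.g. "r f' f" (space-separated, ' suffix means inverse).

r f'

  after r: (1 2 4)
  after f': (1 3)(2 5 4)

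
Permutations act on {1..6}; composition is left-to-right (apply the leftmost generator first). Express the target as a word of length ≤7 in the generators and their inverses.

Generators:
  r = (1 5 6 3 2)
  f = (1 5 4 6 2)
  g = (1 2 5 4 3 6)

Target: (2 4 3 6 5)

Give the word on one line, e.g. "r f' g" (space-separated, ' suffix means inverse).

  after g: (1 2 5 4 3 6)
  after f: (2 4 3)(5 6)
  after r': (1 2 4 6)
  after f': (1 6 2 5)
  after g: (2 4 3 6 5)

g f r' f' g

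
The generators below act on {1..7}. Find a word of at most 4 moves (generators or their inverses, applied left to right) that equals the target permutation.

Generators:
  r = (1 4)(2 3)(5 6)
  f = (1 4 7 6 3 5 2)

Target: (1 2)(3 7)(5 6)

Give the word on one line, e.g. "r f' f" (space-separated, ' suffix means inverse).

  after f: (1 4 7 6 3 5 2)
  after r': (2 4 7 5 3 6)
  after f': (1 2)(3 7)(5 6)

f r' f'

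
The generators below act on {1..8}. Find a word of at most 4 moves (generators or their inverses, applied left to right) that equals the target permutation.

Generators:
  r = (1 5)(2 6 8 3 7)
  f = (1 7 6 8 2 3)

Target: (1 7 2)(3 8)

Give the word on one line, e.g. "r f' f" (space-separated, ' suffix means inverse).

r' r' f

  after r': (1 5)(2 7 3 8 6)
  after r': (2 3 6 7 8)
  after f: (1 7 2)(3 8)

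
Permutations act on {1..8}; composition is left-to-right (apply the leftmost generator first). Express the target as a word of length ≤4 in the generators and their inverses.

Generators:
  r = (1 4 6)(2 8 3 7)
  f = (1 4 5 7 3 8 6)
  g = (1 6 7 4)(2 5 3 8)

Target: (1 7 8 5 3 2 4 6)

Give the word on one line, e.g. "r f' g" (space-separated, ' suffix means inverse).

r' g

  after r': (1 6 4)(2 7 3 8)
  after g: (1 7 8 5 3 2 4 6)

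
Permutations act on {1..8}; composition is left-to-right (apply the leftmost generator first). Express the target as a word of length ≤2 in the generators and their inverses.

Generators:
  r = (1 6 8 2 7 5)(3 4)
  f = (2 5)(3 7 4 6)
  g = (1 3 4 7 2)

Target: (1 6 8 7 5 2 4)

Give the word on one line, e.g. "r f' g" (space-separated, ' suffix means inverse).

r g'

  after r: (1 6 8 2 7 5)(3 4)
  after g': (1 6 8 7 5 2 4)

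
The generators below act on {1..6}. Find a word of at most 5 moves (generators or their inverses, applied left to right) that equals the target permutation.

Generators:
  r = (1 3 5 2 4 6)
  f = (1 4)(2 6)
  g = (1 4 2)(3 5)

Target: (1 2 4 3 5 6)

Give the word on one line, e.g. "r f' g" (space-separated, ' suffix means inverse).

f g' r' g' f

  after f: (1 4)(2 6)
  after g': (2 6 4)(3 5)
  after r': (1 6 2 4 5)
  after g': (1 6 4 3 5 2)
  after f: (1 2 4 3 5 6)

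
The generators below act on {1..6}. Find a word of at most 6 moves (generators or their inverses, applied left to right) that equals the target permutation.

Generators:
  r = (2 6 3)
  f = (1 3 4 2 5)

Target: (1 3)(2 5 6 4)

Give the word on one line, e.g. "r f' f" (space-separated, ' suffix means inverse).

  after f: (1 3 4 2 5)
  after f: (1 4 5 3 2)
  after r': (1 4 5 6 2)
  after f': (1 3)(2 5 6 4)

f f r' f'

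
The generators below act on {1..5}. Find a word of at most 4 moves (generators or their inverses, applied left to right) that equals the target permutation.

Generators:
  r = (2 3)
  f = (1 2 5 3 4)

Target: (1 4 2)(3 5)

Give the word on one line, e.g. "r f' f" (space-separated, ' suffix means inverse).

  after f': (1 4 3 5 2)
  after r: (1 4 2)(3 5)

f' r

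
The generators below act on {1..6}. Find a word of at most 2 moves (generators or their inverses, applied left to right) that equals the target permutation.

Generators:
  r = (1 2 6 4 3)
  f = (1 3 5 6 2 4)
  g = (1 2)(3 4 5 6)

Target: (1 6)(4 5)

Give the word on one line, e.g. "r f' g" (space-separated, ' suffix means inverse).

g r

  after g: (1 2)(3 4 5 6)
  after r: (1 6)(4 5)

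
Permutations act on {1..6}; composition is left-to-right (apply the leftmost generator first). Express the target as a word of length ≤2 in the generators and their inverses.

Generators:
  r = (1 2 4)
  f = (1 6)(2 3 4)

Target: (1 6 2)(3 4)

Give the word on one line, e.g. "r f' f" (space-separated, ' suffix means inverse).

  after f': (1 6)(2 4 3)
  after r: (1 6 2)(3 4)

f' r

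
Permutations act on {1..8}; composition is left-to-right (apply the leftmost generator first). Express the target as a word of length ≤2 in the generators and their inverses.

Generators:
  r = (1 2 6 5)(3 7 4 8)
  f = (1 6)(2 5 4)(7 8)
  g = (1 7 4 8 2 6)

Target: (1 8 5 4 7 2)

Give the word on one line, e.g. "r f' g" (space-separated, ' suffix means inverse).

  after g: (1 7 4 8 2 6)
  after f: (1 8 5 4 7 2)

g f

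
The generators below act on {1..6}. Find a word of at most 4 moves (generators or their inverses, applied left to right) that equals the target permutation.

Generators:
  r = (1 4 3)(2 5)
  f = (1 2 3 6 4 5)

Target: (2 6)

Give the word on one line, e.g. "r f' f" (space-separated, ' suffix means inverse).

r' f' f'

  after r': (1 3 4)(2 5)
  after f': (1 2 4 5)(3 6)
  after f': (2 6)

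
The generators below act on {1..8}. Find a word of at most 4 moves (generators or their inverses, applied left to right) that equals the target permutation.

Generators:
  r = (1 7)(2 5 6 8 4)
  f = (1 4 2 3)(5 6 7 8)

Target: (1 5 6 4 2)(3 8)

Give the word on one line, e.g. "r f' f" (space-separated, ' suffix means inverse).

f r' f

  after f: (1 4 2 3)(5 6 7 8)
  after r': (1 8 2 3 7 6)
  after f: (1 5 6 4 2)(3 8)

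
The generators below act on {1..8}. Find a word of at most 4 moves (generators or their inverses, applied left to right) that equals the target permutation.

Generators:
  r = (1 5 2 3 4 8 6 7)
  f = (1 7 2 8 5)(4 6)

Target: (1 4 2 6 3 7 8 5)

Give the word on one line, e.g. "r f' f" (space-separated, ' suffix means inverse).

f r' f'

  after f: (1 7 2 8 5)(4 6)
  after r': (1 6 3 2 4 8)(5 7)
  after f': (1 4 2 6 3 7 8 5)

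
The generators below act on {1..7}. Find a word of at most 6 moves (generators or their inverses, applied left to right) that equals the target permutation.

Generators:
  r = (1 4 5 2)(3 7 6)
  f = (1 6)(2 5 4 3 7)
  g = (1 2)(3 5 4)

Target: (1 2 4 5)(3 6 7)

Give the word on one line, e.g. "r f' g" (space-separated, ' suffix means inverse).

f g' g' f' r'

  after f: (1 6)(2 5 4 3 7)
  after g': (1 6 2 3 7)
  after g': (1 6)(2 4 5 3 7)
  after f': (2 5 4)
  after r': (1 2 4 5)(3 6 7)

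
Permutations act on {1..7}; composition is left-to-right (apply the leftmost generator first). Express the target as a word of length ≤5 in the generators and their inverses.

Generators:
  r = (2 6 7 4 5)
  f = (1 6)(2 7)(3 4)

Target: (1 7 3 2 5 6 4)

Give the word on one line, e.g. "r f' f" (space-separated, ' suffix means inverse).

  after r: (2 6 7 4 5)
  after r: (2 7 5 6 4)
  after f: (1 6 3 4 7 5)
  after r': (1 2 5)(3 7 4 6)
  after f: (1 7 3 2 5 6 4)

r r f r' f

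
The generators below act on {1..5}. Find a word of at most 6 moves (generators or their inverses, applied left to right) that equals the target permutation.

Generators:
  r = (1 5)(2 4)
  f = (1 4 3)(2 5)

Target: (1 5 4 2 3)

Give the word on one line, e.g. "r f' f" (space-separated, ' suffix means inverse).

r f' f' r' r'

  after r: (1 5)(2 4)
  after f': (1 2)(3 4 5)
  after f': (1 5 4 2 3)
  after r': (2 3 5)
  after r': (1 5 4 2 3)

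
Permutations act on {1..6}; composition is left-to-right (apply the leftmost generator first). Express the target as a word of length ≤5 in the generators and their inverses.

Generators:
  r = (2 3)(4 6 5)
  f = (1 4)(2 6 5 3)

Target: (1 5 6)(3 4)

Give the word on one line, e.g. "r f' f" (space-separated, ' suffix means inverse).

r' f r r

  after r': (2 3)(4 5 6)
  after f: (1 4 3 6)
  after r: (1 6)(2 3 5 4)
  after r: (1 5 6)(3 4)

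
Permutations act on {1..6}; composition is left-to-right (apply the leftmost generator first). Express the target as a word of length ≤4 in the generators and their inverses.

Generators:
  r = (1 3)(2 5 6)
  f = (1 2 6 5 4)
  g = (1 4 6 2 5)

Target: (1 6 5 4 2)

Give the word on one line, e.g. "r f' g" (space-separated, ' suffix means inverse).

  after g: (1 4 6 2 5)
  after g: (1 6 5 4 2)

g g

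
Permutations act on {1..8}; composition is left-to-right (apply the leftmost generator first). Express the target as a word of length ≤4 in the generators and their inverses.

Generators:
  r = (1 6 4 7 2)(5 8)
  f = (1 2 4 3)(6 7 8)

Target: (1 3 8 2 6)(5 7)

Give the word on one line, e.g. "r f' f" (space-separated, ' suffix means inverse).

f r f'

  after f: (1 2 4 3)(6 7 8)
  after r: (2 7 5 8 4 3 6)
  after f': (1 3 8 2 6)(5 7)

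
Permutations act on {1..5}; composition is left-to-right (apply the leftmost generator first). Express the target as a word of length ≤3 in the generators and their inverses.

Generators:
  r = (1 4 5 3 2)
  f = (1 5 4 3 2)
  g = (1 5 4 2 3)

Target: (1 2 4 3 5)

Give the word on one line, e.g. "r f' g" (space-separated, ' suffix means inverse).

f' r' f

  after f': (1 2 3 4 5)
  after r': (1 3)(2 5)
  after f: (1 2 4 3 5)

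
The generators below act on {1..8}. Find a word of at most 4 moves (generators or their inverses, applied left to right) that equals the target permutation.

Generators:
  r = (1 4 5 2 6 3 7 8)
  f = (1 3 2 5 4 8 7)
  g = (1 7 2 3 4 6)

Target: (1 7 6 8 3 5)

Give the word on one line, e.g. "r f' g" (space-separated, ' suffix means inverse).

  after g': (1 6 4 3 2 7)
  after f: (1 6 8 7 3 5 4 2)
  after g: (2 7 4 3 5 6 8)
  after g: (1 7 6 8 3 5)

g' f g g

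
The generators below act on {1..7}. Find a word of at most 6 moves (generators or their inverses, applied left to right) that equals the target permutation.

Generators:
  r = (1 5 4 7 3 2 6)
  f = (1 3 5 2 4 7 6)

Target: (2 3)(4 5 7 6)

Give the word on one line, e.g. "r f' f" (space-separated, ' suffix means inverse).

  after r': (1 6 2 3 7 4 5)
  after f': (1 7 2)(3 4)(5 6)
  after r: (1 3 7 6 4 2 5)
  after f: (1 5 3 6 7)
  after r': (2 3)(4 5 7 6)

r' f' r f r'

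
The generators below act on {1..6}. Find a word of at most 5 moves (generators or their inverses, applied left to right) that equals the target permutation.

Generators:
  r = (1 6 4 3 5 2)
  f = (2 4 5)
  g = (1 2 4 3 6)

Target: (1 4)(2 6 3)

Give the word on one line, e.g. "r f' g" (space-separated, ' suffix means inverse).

r f r' g' r

  after r: (1 6 4 3 5 2)
  after f: (1 6 5 4 3 2)
  after r': (3 5 6)
  after g': (1 6 4 2)(3 5)
  after r: (1 4)(2 6 3)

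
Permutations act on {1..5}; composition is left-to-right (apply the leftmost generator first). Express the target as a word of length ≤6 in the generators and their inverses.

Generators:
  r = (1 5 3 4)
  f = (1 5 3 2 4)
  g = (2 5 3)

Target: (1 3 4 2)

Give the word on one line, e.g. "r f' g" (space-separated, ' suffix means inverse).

  after g': (2 3 5)
  after r: (1 5 2 4)
  after g: (1 3 2 4)
  after f: (1 2)(3 4 5)
  after g': (1 3 4 2)

g' r g f g'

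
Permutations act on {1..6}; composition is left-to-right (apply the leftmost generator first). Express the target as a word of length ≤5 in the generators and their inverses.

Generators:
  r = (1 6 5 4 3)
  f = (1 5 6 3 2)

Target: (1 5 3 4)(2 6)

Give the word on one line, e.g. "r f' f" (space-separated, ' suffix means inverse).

  after f': (1 2 3 6 5)
  after r': (1 2 4 5 3)
  after f: (2 4 6 3 5)
  after r: (1 6)(2 3 4 5)
  after f': (1 5 3 4)(2 6)

f' r' f r f'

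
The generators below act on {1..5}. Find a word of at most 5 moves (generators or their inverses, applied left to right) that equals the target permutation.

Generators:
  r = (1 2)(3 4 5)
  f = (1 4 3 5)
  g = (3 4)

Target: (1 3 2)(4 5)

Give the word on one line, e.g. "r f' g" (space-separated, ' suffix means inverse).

  after g': (3 4)
  after f': (1 5 3)
  after r: (1 3 2)(4 5)

g' f' r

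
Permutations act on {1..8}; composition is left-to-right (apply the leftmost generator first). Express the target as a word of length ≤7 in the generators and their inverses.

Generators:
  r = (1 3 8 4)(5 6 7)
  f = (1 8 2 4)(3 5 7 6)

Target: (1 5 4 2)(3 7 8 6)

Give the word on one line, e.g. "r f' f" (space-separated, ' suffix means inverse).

  after f': (1 4 2 8)(3 6 7 5)
  after r: (2 4)(3 7 6 5 8)
  after f: (1 8 5 2)(3 6 7)
  after r': (1 3 5 2 4 8 7)
  after f: (1 5 4 2)(3 7 8 6)

f' r f r' f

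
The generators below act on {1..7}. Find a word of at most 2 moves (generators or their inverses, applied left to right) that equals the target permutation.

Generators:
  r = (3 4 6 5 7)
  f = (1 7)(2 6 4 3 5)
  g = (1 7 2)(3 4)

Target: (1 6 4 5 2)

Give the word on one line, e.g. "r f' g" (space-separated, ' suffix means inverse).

  after g': (1 2 7)(3 4)
  after f: (1 6 4 5 2)

g' f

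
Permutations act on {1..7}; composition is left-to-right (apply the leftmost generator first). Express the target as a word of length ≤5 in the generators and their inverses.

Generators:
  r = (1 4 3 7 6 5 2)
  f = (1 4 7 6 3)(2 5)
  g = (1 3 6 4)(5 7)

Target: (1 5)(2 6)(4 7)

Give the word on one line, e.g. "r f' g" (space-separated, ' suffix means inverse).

  after f': (1 3 6 7 4)(2 5)
  after g: (1 6 5 2 7)(3 4)
  after r: (1 5)(2 6)(4 7)

f' g r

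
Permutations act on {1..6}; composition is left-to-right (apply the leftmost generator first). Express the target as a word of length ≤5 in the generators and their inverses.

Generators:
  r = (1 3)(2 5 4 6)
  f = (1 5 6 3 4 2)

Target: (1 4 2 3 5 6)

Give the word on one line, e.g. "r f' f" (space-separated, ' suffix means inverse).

  after r: (1 3)(2 5 4 6)
  after r: (2 4)(5 6)
  after f': (1 2 3 6)
  after r: (1 5 4 6 3 2)
  after r: (1 4 2 3 5 6)

r r f' r r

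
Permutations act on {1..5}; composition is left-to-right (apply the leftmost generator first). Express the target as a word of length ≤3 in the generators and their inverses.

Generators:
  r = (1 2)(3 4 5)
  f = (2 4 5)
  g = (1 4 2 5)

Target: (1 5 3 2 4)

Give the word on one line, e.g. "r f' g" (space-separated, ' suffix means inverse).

r g

  after r: (1 2)(3 4 5)
  after g: (1 5 3 2 4)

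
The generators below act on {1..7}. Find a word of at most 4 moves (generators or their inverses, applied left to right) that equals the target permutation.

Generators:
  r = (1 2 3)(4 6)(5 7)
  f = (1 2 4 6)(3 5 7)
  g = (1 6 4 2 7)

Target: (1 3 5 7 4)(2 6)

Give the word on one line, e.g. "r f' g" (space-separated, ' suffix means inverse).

g' f

  after g': (1 7 2 4 6)
  after f: (1 3 5 7 4)(2 6)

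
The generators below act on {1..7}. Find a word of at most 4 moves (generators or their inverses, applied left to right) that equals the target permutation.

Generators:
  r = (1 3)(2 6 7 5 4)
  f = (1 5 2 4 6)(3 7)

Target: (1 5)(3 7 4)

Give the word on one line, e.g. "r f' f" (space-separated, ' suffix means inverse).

  after r': (1 3)(2 4 5 7 6)
  after r': (2 5 6 4 7)
  after f: (1 5)(3 7 4)

r' r' f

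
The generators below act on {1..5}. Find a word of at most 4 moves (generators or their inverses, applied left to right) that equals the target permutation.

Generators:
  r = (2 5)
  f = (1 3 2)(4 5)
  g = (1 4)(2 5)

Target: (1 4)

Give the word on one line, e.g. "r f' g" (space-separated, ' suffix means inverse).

  after g: (1 4)(2 5)
  after r': (1 4)

g r'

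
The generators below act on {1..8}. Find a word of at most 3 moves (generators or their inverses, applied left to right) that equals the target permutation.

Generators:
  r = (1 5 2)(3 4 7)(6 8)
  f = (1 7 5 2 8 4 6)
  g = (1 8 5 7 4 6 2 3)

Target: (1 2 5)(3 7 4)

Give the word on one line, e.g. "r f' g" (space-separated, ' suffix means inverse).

  after r: (1 5 2)(3 4 7)(6 8)
  after r: (1 2 5)(3 7 4)

r r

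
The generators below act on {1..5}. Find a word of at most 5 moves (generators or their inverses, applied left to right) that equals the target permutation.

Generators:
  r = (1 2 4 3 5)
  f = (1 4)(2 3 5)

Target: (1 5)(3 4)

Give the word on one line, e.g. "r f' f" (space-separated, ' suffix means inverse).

  after f': (1 4)(2 5 3)
  after r': (1 2 3)(4 5)
  after f': (1 5)(3 4)

f' r' f'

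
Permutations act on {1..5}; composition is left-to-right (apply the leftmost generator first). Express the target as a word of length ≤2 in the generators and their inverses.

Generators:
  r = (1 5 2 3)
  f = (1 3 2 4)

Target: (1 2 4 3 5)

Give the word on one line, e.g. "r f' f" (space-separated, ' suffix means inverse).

  after f: (1 3 2 4)
  after r': (1 2 4 3 5)

f r'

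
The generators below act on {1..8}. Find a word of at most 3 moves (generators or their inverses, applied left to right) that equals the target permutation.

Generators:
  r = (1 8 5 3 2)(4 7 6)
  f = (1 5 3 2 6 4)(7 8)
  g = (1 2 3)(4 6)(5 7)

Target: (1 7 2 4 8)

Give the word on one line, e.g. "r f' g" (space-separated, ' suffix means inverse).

  after r: (1 8 5 3 2)(4 7 6)
  after f': (1 7 2 4 8)

r f'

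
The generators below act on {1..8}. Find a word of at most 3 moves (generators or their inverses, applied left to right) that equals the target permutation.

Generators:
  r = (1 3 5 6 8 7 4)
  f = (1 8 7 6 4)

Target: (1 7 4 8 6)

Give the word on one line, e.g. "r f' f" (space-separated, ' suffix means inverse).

f f

  after f: (1 8 7 6 4)
  after f: (1 7 4 8 6)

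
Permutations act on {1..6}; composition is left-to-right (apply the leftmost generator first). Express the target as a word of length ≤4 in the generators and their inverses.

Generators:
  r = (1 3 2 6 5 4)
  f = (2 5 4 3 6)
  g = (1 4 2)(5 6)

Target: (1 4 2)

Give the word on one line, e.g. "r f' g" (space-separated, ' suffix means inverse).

  after g: (1 4 2)(5 6)
  after g: (1 2 4)
  after g: (5 6)
  after g: (1 4 2)

g g g g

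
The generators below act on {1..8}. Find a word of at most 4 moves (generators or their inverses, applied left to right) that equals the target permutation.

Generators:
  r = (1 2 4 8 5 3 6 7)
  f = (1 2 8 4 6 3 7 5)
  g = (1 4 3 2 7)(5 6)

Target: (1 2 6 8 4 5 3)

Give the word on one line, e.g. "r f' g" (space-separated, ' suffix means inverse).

  after g: (1 4 3 2 7)(5 6)
  after r': (1 2 6 8 4 5 3)

g r'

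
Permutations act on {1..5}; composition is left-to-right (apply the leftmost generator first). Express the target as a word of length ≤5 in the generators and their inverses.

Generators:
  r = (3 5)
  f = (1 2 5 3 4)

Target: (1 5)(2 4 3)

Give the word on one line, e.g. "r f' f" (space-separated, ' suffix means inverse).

f' r' r' f' r'

  after f': (1 4 3 5 2)
  after r': (1 4 5 2)
  after r': (1 4 3 5 2)
  after f': (1 3 2 4 5)
  after r': (1 5)(2 4 3)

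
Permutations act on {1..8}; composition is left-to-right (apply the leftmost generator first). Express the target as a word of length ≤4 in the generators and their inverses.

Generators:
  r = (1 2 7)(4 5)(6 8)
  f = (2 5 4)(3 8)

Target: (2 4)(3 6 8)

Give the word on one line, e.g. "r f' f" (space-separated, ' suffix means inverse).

  after f: (2 5 4)(3 8)
  after r': (1 7 2 4)(3 6 8)
  after r': (1 2 5 4 7)(3 8)
  after r': (2 4)(3 6 8)

f r' r' r'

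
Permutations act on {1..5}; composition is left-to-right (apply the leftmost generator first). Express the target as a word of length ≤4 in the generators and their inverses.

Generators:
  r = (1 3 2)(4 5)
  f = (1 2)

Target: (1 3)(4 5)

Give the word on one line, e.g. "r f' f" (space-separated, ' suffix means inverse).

f' r' f f

  after f': (1 2)
  after r': (1 3)(4 5)
  after f: (1 3 2)(4 5)
  after f: (1 3)(4 5)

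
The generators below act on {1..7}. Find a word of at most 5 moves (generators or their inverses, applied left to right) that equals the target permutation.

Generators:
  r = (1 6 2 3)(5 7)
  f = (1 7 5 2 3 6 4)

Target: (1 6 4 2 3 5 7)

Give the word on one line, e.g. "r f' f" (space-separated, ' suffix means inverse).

f' r r f r

  after f': (1 4 6 3 2 5 7)
  after r: (1 4 2 7 6)
  after r: (1 4 3)(2 5 7)
  after f: (3 7)(4 6)
  after r: (1 6 4 2 3 5 7)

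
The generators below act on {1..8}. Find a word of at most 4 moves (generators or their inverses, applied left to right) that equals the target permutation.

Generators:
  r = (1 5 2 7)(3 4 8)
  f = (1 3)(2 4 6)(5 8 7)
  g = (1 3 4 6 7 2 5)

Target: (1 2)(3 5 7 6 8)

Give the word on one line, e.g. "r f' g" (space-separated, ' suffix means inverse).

  after g': (1 5 2 7 6 4 3)
  after r: (1 2)(3 5 7 6 8)

g' r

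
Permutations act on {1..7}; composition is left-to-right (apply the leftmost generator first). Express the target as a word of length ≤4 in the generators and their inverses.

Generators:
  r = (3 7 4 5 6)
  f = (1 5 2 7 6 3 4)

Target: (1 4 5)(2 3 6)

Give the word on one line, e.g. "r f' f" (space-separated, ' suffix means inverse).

  after r': (3 6 5 4 7)
  after f: (1 5)(2 7 4 6)
  after r': (1 4 5)(2 3 6)

r' f r'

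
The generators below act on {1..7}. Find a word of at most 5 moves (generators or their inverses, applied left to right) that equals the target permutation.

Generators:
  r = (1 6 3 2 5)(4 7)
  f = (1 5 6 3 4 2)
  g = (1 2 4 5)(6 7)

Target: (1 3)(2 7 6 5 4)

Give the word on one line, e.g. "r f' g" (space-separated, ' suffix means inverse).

r g' r' f'

  after r: (1 6 3 2 5)(4 7)
  after g': (1 7 2 4 6 3)
  after r': (1 4)(2 7 3 5)
  after f': (1 3)(2 7 6 5 4)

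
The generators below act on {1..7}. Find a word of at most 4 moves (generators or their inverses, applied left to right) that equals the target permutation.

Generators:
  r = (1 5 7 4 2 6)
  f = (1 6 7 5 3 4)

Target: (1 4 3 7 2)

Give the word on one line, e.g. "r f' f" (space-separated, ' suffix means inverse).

r' r' f r'

  after r': (1 6 2 4 7 5)
  after r': (1 2 7)(4 5 6)
  after f: (1 2 5 7 6)(3 4)
  after r': (1 4 3 7 2)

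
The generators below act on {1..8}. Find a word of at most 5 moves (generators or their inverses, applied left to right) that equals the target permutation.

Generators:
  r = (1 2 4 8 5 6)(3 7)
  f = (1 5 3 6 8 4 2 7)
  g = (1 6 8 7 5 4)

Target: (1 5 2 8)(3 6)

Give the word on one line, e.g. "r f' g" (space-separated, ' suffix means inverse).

g' f' g' r f

  after g': (1 4 5 7 8 6)
  after f': (1 8 3 5 2 4)(6 7)
  after g': (1 6 8 3 7)(2 5)
  after r: (2 6 5 4 8 7)
  after f: (1 5 2 8)(3 6)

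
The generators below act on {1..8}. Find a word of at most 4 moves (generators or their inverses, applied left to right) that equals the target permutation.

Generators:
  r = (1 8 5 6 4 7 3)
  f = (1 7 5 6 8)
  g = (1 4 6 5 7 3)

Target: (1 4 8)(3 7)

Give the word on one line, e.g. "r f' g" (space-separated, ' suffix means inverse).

g f

  after g: (1 4 6 5 7 3)
  after f: (1 4 8)(3 7)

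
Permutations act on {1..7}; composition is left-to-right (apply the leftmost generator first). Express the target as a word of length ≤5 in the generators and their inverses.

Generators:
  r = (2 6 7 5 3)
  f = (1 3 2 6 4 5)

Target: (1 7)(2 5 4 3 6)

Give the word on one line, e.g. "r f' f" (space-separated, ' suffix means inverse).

f r' r' f' f'

  after f: (1 3 2 6 4 5)
  after r': (1 5)(4 7 6)
  after r': (1 7 2 3 5)(4 6)
  after f': (1 7 3 4 2)
  after f': (1 7)(2 5 4 3 6)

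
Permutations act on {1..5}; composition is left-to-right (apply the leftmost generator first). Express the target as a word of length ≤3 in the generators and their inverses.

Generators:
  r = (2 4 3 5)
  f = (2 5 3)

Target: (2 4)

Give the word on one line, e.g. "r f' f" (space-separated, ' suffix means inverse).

  after f: (2 5 3)
  after f: (2 3 5)
  after r': (2 4)

f f r'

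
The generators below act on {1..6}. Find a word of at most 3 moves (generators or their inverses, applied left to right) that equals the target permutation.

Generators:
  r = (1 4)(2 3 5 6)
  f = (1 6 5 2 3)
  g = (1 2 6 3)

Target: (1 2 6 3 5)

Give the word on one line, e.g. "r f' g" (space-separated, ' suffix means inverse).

  after f': (1 3 2 5 6)
  after f': (1 2 6 3 5)

f' f'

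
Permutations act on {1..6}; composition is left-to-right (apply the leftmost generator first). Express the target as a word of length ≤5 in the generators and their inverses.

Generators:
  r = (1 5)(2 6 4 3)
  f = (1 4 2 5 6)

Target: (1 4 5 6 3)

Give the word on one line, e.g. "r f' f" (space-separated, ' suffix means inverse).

  after r: (1 5)(2 6 4 3)
  after r: (2 4)(3 6)
  after f: (1 4 5 6 3)

r r f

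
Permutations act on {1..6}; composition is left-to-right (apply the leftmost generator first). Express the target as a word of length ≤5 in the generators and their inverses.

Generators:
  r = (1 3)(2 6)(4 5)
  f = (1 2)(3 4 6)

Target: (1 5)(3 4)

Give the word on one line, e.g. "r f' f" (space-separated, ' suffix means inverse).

  after f: (1 2)(3 4 6)
  after r': (1 6)(2 3 5 4)
  after f': (1 4)(2 6)(3 5)
  after r: (1 5)(3 4)

f r' f' r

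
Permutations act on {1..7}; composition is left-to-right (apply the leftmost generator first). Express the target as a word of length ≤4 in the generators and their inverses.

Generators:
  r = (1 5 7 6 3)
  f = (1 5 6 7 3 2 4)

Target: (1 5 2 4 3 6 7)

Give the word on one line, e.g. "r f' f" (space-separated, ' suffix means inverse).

r' r' f r'

  after r': (1 3 6 7 5)
  after r': (1 6 5 3 7)
  after f: (1 7 5 2 4)
  after r': (1 5 2 4 3 6 7)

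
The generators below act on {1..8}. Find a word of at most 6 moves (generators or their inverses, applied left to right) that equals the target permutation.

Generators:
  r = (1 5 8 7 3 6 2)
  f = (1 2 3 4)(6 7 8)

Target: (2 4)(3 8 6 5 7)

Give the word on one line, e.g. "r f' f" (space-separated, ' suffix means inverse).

r' f' f' r f

  after r': (1 2 6 3 7 8 5)
  after f': (2 8 5 4 3 6)
  after f': (1 4 2 7 6)(3 8 5)
  after r: (1 4)(2 3 7)(5 6)
  after f: (2 4)(3 8 6 5 7)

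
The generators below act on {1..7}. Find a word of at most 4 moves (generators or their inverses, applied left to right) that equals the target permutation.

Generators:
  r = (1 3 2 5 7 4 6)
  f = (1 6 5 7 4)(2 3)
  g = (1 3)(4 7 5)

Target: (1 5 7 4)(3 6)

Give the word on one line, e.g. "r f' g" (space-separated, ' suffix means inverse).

g' f' r

  after g': (1 3)(4 5 7)
  after f': (1 2 3 4 6)
  after r: (1 5 7 4)(3 6)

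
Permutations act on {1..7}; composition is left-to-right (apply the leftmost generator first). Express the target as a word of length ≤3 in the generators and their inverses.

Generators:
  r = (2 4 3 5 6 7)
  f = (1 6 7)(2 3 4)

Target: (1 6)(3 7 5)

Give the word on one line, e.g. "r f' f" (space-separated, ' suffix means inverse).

  after f': (1 7 6)(2 4 3)
  after r': (1 6)(3 7 5)

f' r'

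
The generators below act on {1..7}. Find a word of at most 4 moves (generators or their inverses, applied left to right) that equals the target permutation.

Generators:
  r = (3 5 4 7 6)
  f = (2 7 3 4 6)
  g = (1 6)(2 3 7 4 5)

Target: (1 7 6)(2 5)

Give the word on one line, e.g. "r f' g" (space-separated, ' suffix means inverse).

g' f' f' f'

  after g': (1 6)(2 5 4 7 3)
  after f': (1 4 2 5 3 6)
  after f': (1 3 4 6)(2 5 7)
  after f': (1 7 6)(2 5)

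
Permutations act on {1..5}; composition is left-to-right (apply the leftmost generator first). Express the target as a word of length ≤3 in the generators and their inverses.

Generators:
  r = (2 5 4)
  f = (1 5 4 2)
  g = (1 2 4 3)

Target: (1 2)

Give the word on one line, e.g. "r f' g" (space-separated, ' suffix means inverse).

  after r: (2 5 4)
  after f': (1 2)

r f'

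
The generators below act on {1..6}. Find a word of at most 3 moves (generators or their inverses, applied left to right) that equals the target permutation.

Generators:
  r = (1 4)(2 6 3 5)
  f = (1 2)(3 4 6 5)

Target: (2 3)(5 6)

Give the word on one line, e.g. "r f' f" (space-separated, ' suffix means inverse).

  after r': (1 4)(2 5 3 6)
  after r': (2 3)(5 6)

r' r'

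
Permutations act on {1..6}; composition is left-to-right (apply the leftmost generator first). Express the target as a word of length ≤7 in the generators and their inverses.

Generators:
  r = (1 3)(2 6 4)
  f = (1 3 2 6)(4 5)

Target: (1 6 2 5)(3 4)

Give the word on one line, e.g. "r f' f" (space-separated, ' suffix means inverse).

f r' f r f'

  after f: (1 3 2 6)(4 5)
  after r': (3 4 5 6)
  after f: (1 3 5)(2 6)
  after r: (2 4)(3 5)
  after f': (1 6 2 5)(3 4)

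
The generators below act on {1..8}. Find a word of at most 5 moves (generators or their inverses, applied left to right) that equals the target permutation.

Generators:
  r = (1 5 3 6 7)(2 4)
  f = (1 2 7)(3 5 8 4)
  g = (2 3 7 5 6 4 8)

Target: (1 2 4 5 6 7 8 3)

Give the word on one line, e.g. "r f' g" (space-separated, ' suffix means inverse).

r f g' r'

  after r: (1 5 3 6 7)(2 4)
  after f: (1 8 4 7 2 3 6)
  after g': (1 4 3 5 7 8 6)
  after r': (1 2 4 5 6 7 8 3)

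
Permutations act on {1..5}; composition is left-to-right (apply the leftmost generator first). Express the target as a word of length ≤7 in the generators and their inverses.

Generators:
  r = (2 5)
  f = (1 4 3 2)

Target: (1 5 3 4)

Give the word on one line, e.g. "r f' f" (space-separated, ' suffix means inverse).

r f' r' r' r'

  after r: (2 5)
  after f': (1 2 5 3 4)
  after r': (1 5 3 4)
  after r': (1 2 5 3 4)
  after r': (1 5 3 4)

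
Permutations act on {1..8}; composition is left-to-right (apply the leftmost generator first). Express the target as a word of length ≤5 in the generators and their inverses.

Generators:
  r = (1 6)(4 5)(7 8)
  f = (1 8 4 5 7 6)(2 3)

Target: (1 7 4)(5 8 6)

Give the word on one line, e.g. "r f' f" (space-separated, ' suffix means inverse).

  after f': (1 6 7 5 4 8)(2 3)
  after r': (2 3)(4 7)(6 8)
  after f: (1 8)(4 6)(5 7)
  after r': (1 7 4)(5 8 6)

f' r' f r'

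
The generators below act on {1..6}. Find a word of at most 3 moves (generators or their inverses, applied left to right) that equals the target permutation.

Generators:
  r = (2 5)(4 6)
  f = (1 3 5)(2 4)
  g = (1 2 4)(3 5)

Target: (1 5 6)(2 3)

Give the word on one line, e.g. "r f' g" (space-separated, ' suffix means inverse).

r' g r

  after r': (2 5)(4 6)
  after g: (1 2 3 5 4 6)
  after r: (1 5 6)(2 3)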